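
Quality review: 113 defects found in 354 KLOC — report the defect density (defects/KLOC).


Defect density = defects / KLOC
Defect density = 113 / 354
Defect density = 0.319 defects/KLOC

0.319 defects/KLOC


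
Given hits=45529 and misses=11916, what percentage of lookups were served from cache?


Formula: hit rate = hits / (hits + misses) * 100
hit rate = 45529 / (45529 + 11916) * 100
hit rate = 45529 / 57445 * 100
hit rate = 79.26%

79.26%


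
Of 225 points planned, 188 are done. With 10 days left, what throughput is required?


Formula: Required rate = Remaining points / Days left
Remaining = 225 - 188 = 37 points
Required rate = 37 / 10 = 3.7 points/day

3.7 points/day


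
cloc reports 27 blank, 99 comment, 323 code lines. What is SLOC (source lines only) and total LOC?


Total LOC = blank + comment + code
Total LOC = 27 + 99 + 323 = 449
SLOC (source only) = code = 323

Total LOC: 449, SLOC: 323


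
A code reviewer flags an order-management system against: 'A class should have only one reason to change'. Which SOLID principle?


This describes the Single Responsibility Principle (SRP)

Single Responsibility Principle (SRP)


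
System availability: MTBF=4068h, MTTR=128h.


Availability = MTBF / (MTBF + MTTR)
Availability = 4068 / (4068 + 128)
Availability = 4068 / 4196
Availability = 96.9495%

96.9495%


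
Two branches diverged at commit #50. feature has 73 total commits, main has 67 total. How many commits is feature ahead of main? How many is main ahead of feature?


Common ancestor: commit #50
feature commits after divergence: 73 - 50 = 23
main commits after divergence: 67 - 50 = 17
feature is 23 commits ahead of main
main is 17 commits ahead of feature

feature ahead: 23, main ahead: 17


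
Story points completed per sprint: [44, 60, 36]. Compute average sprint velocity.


Formula: Avg velocity = Total points / Number of sprints
Points: [44, 60, 36]
Sum = 44 + 60 + 36 = 140
Avg velocity = 140 / 3 = 46.67 points/sprint

46.67 points/sprint


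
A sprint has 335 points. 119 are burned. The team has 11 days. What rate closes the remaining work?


Formula: Required rate = Remaining points / Days left
Remaining = 335 - 119 = 216 points
Required rate = 216 / 11 = 19.64 points/day

19.64 points/day


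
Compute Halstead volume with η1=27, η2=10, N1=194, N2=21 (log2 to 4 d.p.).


Formula: V = N * log2(η), where N = N1 + N2 and η = η1 + η2
η = 27 + 10 = 37
N = 194 + 21 = 215
log2(37) ≈ 5.2095
V = 215 * 5.2095 = 1120.04

1120.04


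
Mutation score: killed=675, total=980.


Mutation score = killed / total * 100
Mutation score = 675 / 980 * 100
Mutation score = 68.88%

68.88%


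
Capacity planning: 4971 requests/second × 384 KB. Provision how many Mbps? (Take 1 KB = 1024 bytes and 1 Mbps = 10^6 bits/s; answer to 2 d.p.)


Formula: Mbps = payload_bytes * RPS * 8 / 1e6
Payload per request = 384 KB = 384 * 1024 = 393216 bytes
Total bytes/sec = 393216 * 4971 = 1954676736
Total bits/sec = 1954676736 * 8 = 15637413888
Mbps = 15637413888 / 1e6 = 15637.41

15637.41 Mbps


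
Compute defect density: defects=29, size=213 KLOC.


Defect density = defects / KLOC
Defect density = 29 / 213
Defect density = 0.136 defects/KLOC

0.136 defects/KLOC


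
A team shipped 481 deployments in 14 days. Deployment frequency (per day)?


Formula: deployments per day = releases / days
= 481 / 14
= 34.357 deploys/day
(equivalently, 240.5 deploys/week)

34.357 deploys/day


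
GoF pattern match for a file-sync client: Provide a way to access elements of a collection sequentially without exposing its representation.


This matches the Iterator pattern

Iterator


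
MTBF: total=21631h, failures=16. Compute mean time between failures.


Formula: MTBF = Total operating time / Number of failures
MTBF = 21631 / 16
MTBF = 1351.94 hours

1351.94 hours


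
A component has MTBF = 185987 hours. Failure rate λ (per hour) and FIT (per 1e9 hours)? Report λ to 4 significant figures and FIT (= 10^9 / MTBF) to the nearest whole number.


Formula: λ = 1 / MTBF; FIT = λ × 1e9 = 1e9 / MTBF
λ = 1 / 185987 ≈ 5.377e-06 failures/hour
FIT = 1e9 / 185987 ≈ 5377 failures per 1e9 hours (nearest whole number)

λ = 5.377e-06 /h, FIT = 5377


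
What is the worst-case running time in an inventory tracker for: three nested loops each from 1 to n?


Reasoning: three levels of nesting over n
Complexity: O(n^3)

O(n^3)


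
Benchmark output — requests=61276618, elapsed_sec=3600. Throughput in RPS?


Formula: throughput = requests / seconds
throughput = 61276618 / 3600
throughput = 17021.28 requests/second

17021.28 requests/second


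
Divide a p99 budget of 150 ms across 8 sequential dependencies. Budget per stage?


Formula: per_stage = total_budget / stages
per_stage = 150 / 8
per_stage = 18.75 ms

18.75 ms


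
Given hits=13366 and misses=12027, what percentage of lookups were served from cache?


Formula: hit rate = hits / (hits + misses) * 100
hit rate = 13366 / (13366 + 12027) * 100
hit rate = 13366 / 25393 * 100
hit rate = 52.64%

52.64%


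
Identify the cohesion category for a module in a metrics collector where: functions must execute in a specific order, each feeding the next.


Reasoning: Output of one is input to next
Type: Sequential cohesion

Sequential cohesion


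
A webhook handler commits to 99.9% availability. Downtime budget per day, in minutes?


Formula: allowed downtime = period * (100 - SLA) / 100
Period (day) = 1440 minutes
Unavailability fraction = (100 - 99.9) / 100
Allowed downtime = 1440 * (100 - 99.9) / 100
Allowed downtime = 1.44 minutes

1.44 minutes


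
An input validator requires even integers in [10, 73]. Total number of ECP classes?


Constraint: even integers in [10, 73]
Class 1: x < 10 — out-of-range invalid
Class 2: x in [10,73] but odd — wrong type invalid
Class 3: x in [10,73] and even — valid
Class 4: x > 73 — out-of-range invalid
Total equivalence classes: 4

4 equivalence classes


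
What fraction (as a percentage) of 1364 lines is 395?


Coverage = covered / total * 100
Coverage = 395 / 1364 * 100
Coverage = 28.96%

28.96%


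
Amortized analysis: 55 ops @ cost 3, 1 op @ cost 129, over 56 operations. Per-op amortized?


Formula: Amortized cost = Total cost / Operations
Total cost = (55 * 3) + (1 * 129)
Total cost = 165 + 129 = 294
Amortized = 294 / 56 = 5.25

5.25


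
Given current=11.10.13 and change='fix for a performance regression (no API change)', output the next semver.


Current: 11.10.13
Change category: 'fix for a performance regression (no API change)' → patch bump
SemVer rule: patch bump → increment PATCH (MAJOR and MINOR unchanged)
New: 11.10.14

11.10.14


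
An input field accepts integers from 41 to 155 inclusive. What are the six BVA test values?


Range: [41, 155]
Boundaries: just below min, min, min+1, max-1, max, just above max
Values: [40, 41, 42, 154, 155, 156]

[40, 41, 42, 154, 155, 156]


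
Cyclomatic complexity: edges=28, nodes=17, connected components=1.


Formula: V(G) = E - N + 2P
V(G) = 28 - 17 + 2*1
V(G) = 11 + 2
V(G) = 13

13


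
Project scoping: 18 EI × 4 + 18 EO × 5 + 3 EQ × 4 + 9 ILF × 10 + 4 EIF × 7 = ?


UFP = EI*4 + EO*5 + EQ*4 + ILF*10 + EIF*7
UFP = 18*4 + 18*5 + 3*4 + 9*10 + 4*7
UFP = 72 + 90 + 12 + 90 + 28
UFP = 292

292


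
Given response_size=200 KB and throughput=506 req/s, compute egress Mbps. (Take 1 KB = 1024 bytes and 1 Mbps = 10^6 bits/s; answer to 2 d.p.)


Formula: Mbps = payload_bytes * RPS * 8 / 1e6
Payload per request = 200 KB = 200 * 1024 = 204800 bytes
Total bytes/sec = 204800 * 506 = 103628800
Total bits/sec = 103628800 * 8 = 829030400
Mbps = 829030400 / 1e6 = 829.03

829.03 Mbps


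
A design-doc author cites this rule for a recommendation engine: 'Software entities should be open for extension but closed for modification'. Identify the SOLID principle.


This describes the Open/Closed Principle (OCP)

Open/Closed Principle (OCP)


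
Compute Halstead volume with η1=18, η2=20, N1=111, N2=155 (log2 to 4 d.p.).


Formula: V = N * log2(η), where N = N1 + N2 and η = η1 + η2
η = 18 + 20 = 38
N = 111 + 155 = 266
log2(38) ≈ 5.2479
V = 266 * 5.2479 = 1395.94

1395.94


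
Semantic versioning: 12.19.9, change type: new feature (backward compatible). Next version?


Current: 12.19.9
Change category: 'new feature (backward compatible)' → minor bump
SemVer rule: minor bump → increment MINOR, reset PATCH to 0 (MAJOR unchanged)
New: 12.20.0

12.20.0


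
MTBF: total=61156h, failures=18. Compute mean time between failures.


Formula: MTBF = Total operating time / Number of failures
MTBF = 61156 / 18
MTBF = 3397.56 hours

3397.56 hours


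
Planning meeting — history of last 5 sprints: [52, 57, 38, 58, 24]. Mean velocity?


Formula: Avg velocity = Total points / Number of sprints
Points: [52, 57, 38, 58, 24]
Sum = 52 + 57 + 38 + 58 + 24 = 229
Avg velocity = 229 / 5 = 45.8 points/sprint

45.8 points/sprint


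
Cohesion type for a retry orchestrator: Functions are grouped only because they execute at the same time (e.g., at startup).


Reasoning: Related by timing only
Type: Temporal cohesion

Temporal cohesion


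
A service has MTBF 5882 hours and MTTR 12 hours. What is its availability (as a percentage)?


Availability = MTBF / (MTBF + MTTR)
Availability = 5882 / (5882 + 12)
Availability = 5882 / 5894
Availability = 99.7964%

99.7964%


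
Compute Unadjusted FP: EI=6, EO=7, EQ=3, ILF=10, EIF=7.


UFP = EI*4 + EO*5 + EQ*4 + ILF*10 + EIF*7
UFP = 6*4 + 7*5 + 3*4 + 10*10 + 7*7
UFP = 24 + 35 + 12 + 100 + 49
UFP = 220

220


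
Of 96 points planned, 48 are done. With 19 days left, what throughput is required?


Formula: Required rate = Remaining points / Days left
Remaining = 96 - 48 = 48 points
Required rate = 48 / 19 = 2.53 points/day

2.53 points/day


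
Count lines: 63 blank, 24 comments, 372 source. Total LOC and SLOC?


Total LOC = blank + comment + code
Total LOC = 63 + 24 + 372 = 459
SLOC (source only) = code = 372

Total LOC: 459, SLOC: 372


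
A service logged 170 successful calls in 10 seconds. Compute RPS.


Formula: throughput = requests / seconds
throughput = 170 / 10
throughput = 17.0 requests/second

17.0 requests/second


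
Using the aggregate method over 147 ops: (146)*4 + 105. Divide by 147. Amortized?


Formula: Amortized cost = Total cost / Operations
Total cost = (146 * 4) + (1 * 105)
Total cost = 584 + 105 = 689
Amortized = 689 / 147 = 4.6871

4.6871


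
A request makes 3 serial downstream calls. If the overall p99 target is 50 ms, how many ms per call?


Formula: per_stage = total_budget / stages
per_stage = 50 / 3
per_stage = 16.67 ms

16.67 ms


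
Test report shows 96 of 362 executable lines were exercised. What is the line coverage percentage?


Coverage = covered / total * 100
Coverage = 96 / 362 * 100
Coverage = 26.52%

26.52%


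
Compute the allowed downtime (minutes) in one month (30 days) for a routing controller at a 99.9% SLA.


Formula: allowed downtime = period * (100 - SLA) / 100
Period (month (30 days)) = 43200 minutes
Unavailability fraction = (100 - 99.9) / 100
Allowed downtime = 43200 * (100 - 99.9) / 100
Allowed downtime = 43.2 minutes

43.2 minutes


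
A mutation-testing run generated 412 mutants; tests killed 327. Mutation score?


Mutation score = killed / total * 100
Mutation score = 327 / 412 * 100
Mutation score = 79.37%

79.37%


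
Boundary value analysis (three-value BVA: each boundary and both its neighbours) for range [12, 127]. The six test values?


Range: [12, 127]
Boundaries: just below min, min, min+1, max-1, max, just above max
Values: [11, 12, 13, 126, 127, 128]

[11, 12, 13, 126, 127, 128]


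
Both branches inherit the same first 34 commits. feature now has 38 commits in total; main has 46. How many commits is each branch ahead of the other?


Common ancestor: commit #34
feature commits after divergence: 38 - 34 = 4
main commits after divergence: 46 - 34 = 12
feature is 4 commits ahead of main
main is 12 commits ahead of feature

feature ahead: 4, main ahead: 12


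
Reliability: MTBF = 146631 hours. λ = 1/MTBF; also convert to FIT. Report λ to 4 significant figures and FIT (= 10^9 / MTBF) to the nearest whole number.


Formula: λ = 1 / MTBF; FIT = λ × 1e9 = 1e9 / MTBF
λ = 1 / 146631 ≈ 6.820e-06 failures/hour
FIT = 1e9 / 146631 ≈ 6820 failures per 1e9 hours (nearest whole number)

λ = 6.820e-06 /h, FIT = 6820


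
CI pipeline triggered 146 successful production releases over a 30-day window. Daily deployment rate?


Formula: deployments per day = releases / days
= 146 / 30
= 4.867 deploys/day
(equivalently, 34.07 deploys/week)

4.867 deploys/day


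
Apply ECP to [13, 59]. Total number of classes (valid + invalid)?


Valid range: [13, 59]
Class 1: x < 13 — invalid
Class 2: 13 ≤ x ≤ 59 — valid
Class 3: x > 59 — invalid
Total equivalence classes: 3

3 equivalence classes


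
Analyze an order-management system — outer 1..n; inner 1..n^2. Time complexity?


Reasoning: n times n^2
Complexity: O(n^3)

O(n^3)


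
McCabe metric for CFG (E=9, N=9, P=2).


Formula: V(G) = E - N + 2P
V(G) = 9 - 9 + 2*2
V(G) = 0 + 4
V(G) = 4

4


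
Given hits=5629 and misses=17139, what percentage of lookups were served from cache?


Formula: hit rate = hits / (hits + misses) * 100
hit rate = 5629 / (5629 + 17139) * 100
hit rate = 5629 / 22768 * 100
hit rate = 24.72%

24.72%


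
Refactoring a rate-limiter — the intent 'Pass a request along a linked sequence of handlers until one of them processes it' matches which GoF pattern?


This matches the Chain of Responsibility pattern

Chain of Responsibility


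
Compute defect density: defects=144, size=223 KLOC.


Defect density = defects / KLOC
Defect density = 144 / 223
Defect density = 0.646 defects/KLOC

0.646 defects/KLOC


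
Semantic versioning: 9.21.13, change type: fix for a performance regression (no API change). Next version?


Current: 9.21.13
Change category: 'fix for a performance regression (no API change)' → patch bump
SemVer rule: patch bump → increment PATCH (MAJOR and MINOR unchanged)
New: 9.21.14

9.21.14


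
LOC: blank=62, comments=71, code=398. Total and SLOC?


Total LOC = blank + comment + code
Total LOC = 62 + 71 + 398 = 531
SLOC (source only) = code = 398

Total LOC: 531, SLOC: 398


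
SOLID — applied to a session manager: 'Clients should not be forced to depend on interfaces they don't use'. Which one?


This describes the Interface Segregation Principle (ISP)

Interface Segregation Principle (ISP)


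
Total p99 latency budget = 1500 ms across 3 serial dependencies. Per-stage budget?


Formula: per_stage = total_budget / stages
per_stage = 1500 / 3
per_stage = 500.0 ms

500.0 ms


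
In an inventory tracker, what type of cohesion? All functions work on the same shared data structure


Reasoning: Functions share data
Type: Communicational cohesion

Communicational cohesion


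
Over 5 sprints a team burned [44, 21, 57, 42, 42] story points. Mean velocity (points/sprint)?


Formula: Avg velocity = Total points / Number of sprints
Points: [44, 21, 57, 42, 42]
Sum = 44 + 21 + 57 + 42 + 42 = 206
Avg velocity = 206 / 5 = 41.2 points/sprint

41.2 points/sprint


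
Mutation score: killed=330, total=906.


Mutation score = killed / total * 100
Mutation score = 330 / 906 * 100
Mutation score = 36.42%

36.42%


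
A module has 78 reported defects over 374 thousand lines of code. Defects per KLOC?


Defect density = defects / KLOC
Defect density = 78 / 374
Defect density = 0.209 defects/KLOC

0.209 defects/KLOC


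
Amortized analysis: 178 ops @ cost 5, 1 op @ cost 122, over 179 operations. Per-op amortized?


Formula: Amortized cost = Total cost / Operations
Total cost = (178 * 5) + (1 * 122)
Total cost = 890 + 122 = 1012
Amortized = 1012 / 179 = 5.6536

5.6536


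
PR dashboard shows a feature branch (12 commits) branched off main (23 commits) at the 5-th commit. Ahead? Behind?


Common ancestor: commit #5
feature commits after divergence: 12 - 5 = 7
main commits after divergence: 23 - 5 = 18
feature is 7 commits ahead of main
main is 18 commits ahead of feature

feature ahead: 7, main ahead: 18


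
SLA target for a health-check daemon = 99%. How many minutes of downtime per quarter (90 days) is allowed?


Formula: allowed downtime = period * (100 - SLA) / 100
Period (quarter (90 days)) = 129600 minutes
Unavailability fraction = (100 - 99.0) / 100
Allowed downtime = 129600 * (100 - 99.0) / 100
Allowed downtime = 1296.0 minutes

1296.0 minutes


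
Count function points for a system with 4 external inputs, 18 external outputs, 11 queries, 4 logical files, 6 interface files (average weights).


UFP = EI*4 + EO*5 + EQ*4 + ILF*10 + EIF*7
UFP = 4*4 + 18*5 + 11*4 + 4*10 + 6*7
UFP = 16 + 90 + 44 + 40 + 42
UFP = 232

232


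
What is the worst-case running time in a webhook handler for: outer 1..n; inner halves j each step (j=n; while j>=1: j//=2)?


Reasoning: n times log n
Complexity: O(n log n)

O(n log n)


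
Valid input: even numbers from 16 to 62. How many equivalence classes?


Constraint: even integers in [16, 62]
Class 1: x < 16 — out-of-range invalid
Class 2: x in [16,62] but odd — wrong type invalid
Class 3: x in [16,62] and even — valid
Class 4: x > 62 — out-of-range invalid
Total equivalence classes: 4

4 equivalence classes


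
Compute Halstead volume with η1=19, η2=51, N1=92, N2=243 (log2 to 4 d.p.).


Formula: V = N * log2(η), where N = N1 + N2 and η = η1 + η2
η = 19 + 51 = 70
N = 92 + 243 = 335
log2(70) ≈ 6.1293
V = 335 * 6.1293 = 2053.32

2053.32


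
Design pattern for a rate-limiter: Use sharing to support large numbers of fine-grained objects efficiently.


This matches the Flyweight pattern

Flyweight


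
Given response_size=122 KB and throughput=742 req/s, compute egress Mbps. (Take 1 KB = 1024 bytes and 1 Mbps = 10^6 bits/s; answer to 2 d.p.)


Formula: Mbps = payload_bytes * RPS * 8 / 1e6
Payload per request = 122 KB = 122 * 1024 = 124928 bytes
Total bytes/sec = 124928 * 742 = 92696576
Total bits/sec = 92696576 * 8 = 741572608
Mbps = 741572608 / 1e6 = 741.57

741.57 Mbps


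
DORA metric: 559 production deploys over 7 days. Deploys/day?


Formula: deployments per day = releases / days
= 559 / 7
= 79.857 deploys/day
(equivalently, 559.0 deploys/week)

79.857 deploys/day


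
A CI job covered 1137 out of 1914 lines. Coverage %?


Coverage = covered / total * 100
Coverage = 1137 / 1914 * 100
Coverage = 59.4%

59.4%


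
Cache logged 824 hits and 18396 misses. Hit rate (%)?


Formula: hit rate = hits / (hits + misses) * 100
hit rate = 824 / (824 + 18396) * 100
hit rate = 824 / 19220 * 100
hit rate = 4.29%

4.29%


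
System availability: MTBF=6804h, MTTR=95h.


Availability = MTBF / (MTBF + MTTR)
Availability = 6804 / (6804 + 95)
Availability = 6804 / 6899
Availability = 98.623%

98.623%


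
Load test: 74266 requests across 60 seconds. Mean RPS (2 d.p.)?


Formula: throughput = requests / seconds
throughput = 74266 / 60
throughput = 1237.77 requests/second

1237.77 requests/second


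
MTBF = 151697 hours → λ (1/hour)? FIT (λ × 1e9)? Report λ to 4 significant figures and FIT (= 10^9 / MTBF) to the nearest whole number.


Formula: λ = 1 / MTBF; FIT = λ × 1e9 = 1e9 / MTBF
λ = 1 / 151697 ≈ 6.592e-06 failures/hour
FIT = 1e9 / 151697 ≈ 6592 failures per 1e9 hours (nearest whole number)

λ = 6.592e-06 /h, FIT = 6592


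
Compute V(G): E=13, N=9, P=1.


Formula: V(G) = E - N + 2P
V(G) = 13 - 9 + 2*1
V(G) = 4 + 2
V(G) = 6

6


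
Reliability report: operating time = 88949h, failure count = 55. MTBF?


Formula: MTBF = Total operating time / Number of failures
MTBF = 88949 / 55
MTBF = 1617.25 hours

1617.25 hours


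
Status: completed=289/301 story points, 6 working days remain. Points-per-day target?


Formula: Required rate = Remaining points / Days left
Remaining = 301 - 289 = 12 points
Required rate = 12 / 6 = 2.0 points/day

2.0 points/day


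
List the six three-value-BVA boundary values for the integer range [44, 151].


Range: [44, 151]
Boundaries: just below min, min, min+1, max-1, max, just above max
Values: [43, 44, 45, 150, 151, 152]

[43, 44, 45, 150, 151, 152]


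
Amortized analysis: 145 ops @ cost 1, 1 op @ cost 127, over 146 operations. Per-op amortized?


Formula: Amortized cost = Total cost / Operations
Total cost = (145 * 1) + (1 * 127)
Total cost = 145 + 127 = 272
Amortized = 272 / 146 = 1.863

1.863


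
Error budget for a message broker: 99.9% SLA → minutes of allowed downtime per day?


Formula: allowed downtime = period * (100 - SLA) / 100
Period (day) = 1440 minutes
Unavailability fraction = (100 - 99.9) / 100
Allowed downtime = 1440 * (100 - 99.9) / 100
Allowed downtime = 1.44 minutes

1.44 minutes


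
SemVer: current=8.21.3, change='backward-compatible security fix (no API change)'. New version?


Current: 8.21.3
Change category: 'backward-compatible security fix (no API change)' → patch bump
SemVer rule: patch bump → increment PATCH (MAJOR and MINOR unchanged)
New: 8.21.4

8.21.4


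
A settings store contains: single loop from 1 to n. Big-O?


Reasoning: one pass through n items
Complexity: O(n)

O(n)


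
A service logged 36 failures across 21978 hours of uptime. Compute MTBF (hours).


Formula: MTBF = Total operating time / Number of failures
MTBF = 21978 / 36
MTBF = 610.5 hours

610.5 hours


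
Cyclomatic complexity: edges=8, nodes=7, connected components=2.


Formula: V(G) = E - N + 2P
V(G) = 8 - 7 + 2*2
V(G) = 1 + 4
V(G) = 5

5


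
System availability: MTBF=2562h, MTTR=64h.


Availability = MTBF / (MTBF + MTTR)
Availability = 2562 / (2562 + 64)
Availability = 2562 / 2626
Availability = 97.5628%

97.5628%


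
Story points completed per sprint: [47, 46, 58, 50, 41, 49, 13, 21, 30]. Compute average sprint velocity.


Formula: Avg velocity = Total points / Number of sprints
Points: [47, 46, 58, 50, 41, 49, 13, 21, 30]
Sum = 47 + 46 + 58 + 50 + 41 + 49 + 13 + 21 + 30 = 355
Avg velocity = 355 / 9 = 39.44 points/sprint

39.44 points/sprint


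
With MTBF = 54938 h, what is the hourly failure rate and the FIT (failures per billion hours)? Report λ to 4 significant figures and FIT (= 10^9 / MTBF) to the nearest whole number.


Formula: λ = 1 / MTBF; FIT = λ × 1e9 = 1e9 / MTBF
λ = 1 / 54938 ≈ 1.820e-05 failures/hour
FIT = 1e9 / 54938 ≈ 18202 failures per 1e9 hours (nearest whole number)

λ = 1.820e-05 /h, FIT = 18202


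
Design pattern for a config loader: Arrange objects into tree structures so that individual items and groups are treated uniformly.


This matches the Composite pattern

Composite


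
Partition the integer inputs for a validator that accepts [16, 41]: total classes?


Valid range: [16, 41]
Class 1: x < 16 — invalid
Class 2: 16 ≤ x ≤ 41 — valid
Class 3: x > 41 — invalid
Total equivalence classes: 3

3 equivalence classes


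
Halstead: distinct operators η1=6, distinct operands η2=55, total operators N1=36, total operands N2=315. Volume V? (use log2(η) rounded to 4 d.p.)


Formula: V = N * log2(η), where N = N1 + N2 and η = η1 + η2
η = 6 + 55 = 61
N = 36 + 315 = 351
log2(61) ≈ 5.9307
V = 351 * 5.9307 = 2081.68

2081.68


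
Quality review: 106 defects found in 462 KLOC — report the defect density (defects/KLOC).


Defect density = defects / KLOC
Defect density = 106 / 462
Defect density = 0.229 defects/KLOC

0.229 defects/KLOC


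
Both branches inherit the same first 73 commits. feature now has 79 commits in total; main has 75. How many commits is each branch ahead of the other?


Common ancestor: commit #73
feature commits after divergence: 79 - 73 = 6
main commits after divergence: 75 - 73 = 2
feature is 6 commits ahead of main
main is 2 commits ahead of feature

feature ahead: 6, main ahead: 2


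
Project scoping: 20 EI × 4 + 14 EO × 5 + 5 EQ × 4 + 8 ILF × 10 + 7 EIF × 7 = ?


UFP = EI*4 + EO*5 + EQ*4 + ILF*10 + EIF*7
UFP = 20*4 + 14*5 + 5*4 + 8*10 + 7*7
UFP = 80 + 70 + 20 + 80 + 49
UFP = 299

299


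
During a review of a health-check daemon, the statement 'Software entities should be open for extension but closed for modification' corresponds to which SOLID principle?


This describes the Open/Closed Principle (OCP)

Open/Closed Principle (OCP)


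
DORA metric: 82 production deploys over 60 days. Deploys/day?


Formula: deployments per day = releases / days
= 82 / 60
= 1.367 deploys/day
(equivalently, 9.57 deploys/week)

1.367 deploys/day


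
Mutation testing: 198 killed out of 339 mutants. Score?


Mutation score = killed / total * 100
Mutation score = 198 / 339 * 100
Mutation score = 58.41%

58.41%


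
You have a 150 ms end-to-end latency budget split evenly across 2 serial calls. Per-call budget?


Formula: per_stage = total_budget / stages
per_stage = 150 / 2
per_stage = 75.0 ms

75.0 ms


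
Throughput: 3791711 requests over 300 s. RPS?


Formula: throughput = requests / seconds
throughput = 3791711 / 300
throughput = 12639.04 requests/second

12639.04 requests/second


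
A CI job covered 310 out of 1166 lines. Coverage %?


Coverage = covered / total * 100
Coverage = 310 / 1166 * 100
Coverage = 26.59%

26.59%


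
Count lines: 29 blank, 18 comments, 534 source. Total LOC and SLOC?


Total LOC = blank + comment + code
Total LOC = 29 + 18 + 534 = 581
SLOC (source only) = code = 534

Total LOC: 581, SLOC: 534


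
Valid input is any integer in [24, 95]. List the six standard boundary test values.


Range: [24, 95]
Boundaries: just below min, min, min+1, max-1, max, just above max
Values: [23, 24, 25, 94, 95, 96]

[23, 24, 25, 94, 95, 96]


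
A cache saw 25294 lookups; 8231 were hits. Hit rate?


Formula: hit rate = hits / (hits + misses) * 100
hit rate = 8231 / (8231 + 17063) * 100
hit rate = 8231 / 25294 * 100
hit rate = 32.54%

32.54%


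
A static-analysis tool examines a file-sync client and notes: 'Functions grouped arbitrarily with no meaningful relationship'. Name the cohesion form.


Reasoning: Worst: random grouping
Type: Coincidental cohesion

Coincidental cohesion


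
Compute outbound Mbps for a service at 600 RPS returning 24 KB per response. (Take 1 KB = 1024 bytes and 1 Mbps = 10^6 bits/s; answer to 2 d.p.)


Formula: Mbps = payload_bytes * RPS * 8 / 1e6
Payload per request = 24 KB = 24 * 1024 = 24576 bytes
Total bytes/sec = 24576 * 600 = 14745600
Total bits/sec = 14745600 * 8 = 117964800
Mbps = 117964800 / 1e6 = 117.96

117.96 Mbps


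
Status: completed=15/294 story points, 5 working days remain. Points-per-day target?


Formula: Required rate = Remaining points / Days left
Remaining = 294 - 15 = 279 points
Required rate = 279 / 5 = 55.8 points/day

55.8 points/day


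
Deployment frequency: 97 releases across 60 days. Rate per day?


Formula: deployments per day = releases / days
= 97 / 60
= 1.617 deploys/day
(equivalently, 11.32 deploys/week)

1.617 deploys/day


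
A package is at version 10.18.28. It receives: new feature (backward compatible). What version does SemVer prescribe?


Current: 10.18.28
Change category: 'new feature (backward compatible)' → minor bump
SemVer rule: minor bump → increment MINOR, reset PATCH to 0 (MAJOR unchanged)
New: 10.19.0

10.19.0


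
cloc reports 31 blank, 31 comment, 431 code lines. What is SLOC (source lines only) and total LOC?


Total LOC = blank + comment + code
Total LOC = 31 + 31 + 431 = 493
SLOC (source only) = code = 431

Total LOC: 493, SLOC: 431


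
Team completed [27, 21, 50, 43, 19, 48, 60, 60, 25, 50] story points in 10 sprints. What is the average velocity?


Formula: Avg velocity = Total points / Number of sprints
Points: [27, 21, 50, 43, 19, 48, 60, 60, 25, 50]
Sum = 27 + 21 + 50 + 43 + 19 + 48 + 60 + 60 + 25 + 50 = 403
Avg velocity = 403 / 10 = 40.3 points/sprint

40.3 points/sprint


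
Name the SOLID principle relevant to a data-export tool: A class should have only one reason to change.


This describes the Single Responsibility Principle (SRP)

Single Responsibility Principle (SRP)


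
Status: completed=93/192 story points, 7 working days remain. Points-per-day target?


Formula: Required rate = Remaining points / Days left
Remaining = 192 - 93 = 99 points
Required rate = 99 / 7 = 14.14 points/day

14.14 points/day


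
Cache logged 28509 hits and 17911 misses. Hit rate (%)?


Formula: hit rate = hits / (hits + misses) * 100
hit rate = 28509 / (28509 + 17911) * 100
hit rate = 28509 / 46420 * 100
hit rate = 61.42%

61.42%


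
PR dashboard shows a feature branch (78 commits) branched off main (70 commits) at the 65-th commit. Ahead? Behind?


Common ancestor: commit #65
feature commits after divergence: 78 - 65 = 13
main commits after divergence: 70 - 65 = 5
feature is 13 commits ahead of main
main is 5 commits ahead of feature

feature ahead: 13, main ahead: 5


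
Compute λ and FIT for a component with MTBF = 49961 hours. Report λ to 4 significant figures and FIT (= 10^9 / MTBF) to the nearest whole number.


Formula: λ = 1 / MTBF; FIT = λ × 1e9 = 1e9 / MTBF
λ = 1 / 49961 ≈ 2.002e-05 failures/hour
FIT = 1e9 / 49961 ≈ 20016 failures per 1e9 hours (nearest whole number)

λ = 2.002e-05 /h, FIT = 20016


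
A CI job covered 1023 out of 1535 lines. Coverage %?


Coverage = covered / total * 100
Coverage = 1023 / 1535 * 100
Coverage = 66.64%

66.64%


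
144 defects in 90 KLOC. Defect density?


Defect density = defects / KLOC
Defect density = 144 / 90
Defect density = 1.6 defects/KLOC

1.6 defects/KLOC


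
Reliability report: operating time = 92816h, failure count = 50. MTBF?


Formula: MTBF = Total operating time / Number of failures
MTBF = 92816 / 50
MTBF = 1856.32 hours

1856.32 hours


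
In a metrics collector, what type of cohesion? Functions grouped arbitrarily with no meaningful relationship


Reasoning: Worst: random grouping
Type: Coincidental cohesion

Coincidental cohesion


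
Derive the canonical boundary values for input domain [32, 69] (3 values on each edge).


Range: [32, 69]
Boundaries: just below min, min, min+1, max-1, max, just above max
Values: [31, 32, 33, 68, 69, 70]

[31, 32, 33, 68, 69, 70]


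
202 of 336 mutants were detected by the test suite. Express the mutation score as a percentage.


Mutation score = killed / total * 100
Mutation score = 202 / 336 * 100
Mutation score = 60.12%

60.12%


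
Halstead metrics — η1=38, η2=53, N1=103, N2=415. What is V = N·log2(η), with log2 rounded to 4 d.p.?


Formula: V = N * log2(η), where N = N1 + N2 and η = η1 + η2
η = 38 + 53 = 91
N = 103 + 415 = 518
log2(91) ≈ 6.5078
V = 518 * 6.5078 = 3371.04

3371.04


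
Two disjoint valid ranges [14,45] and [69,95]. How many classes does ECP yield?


Valid ranges: [14,45] and [69,95]
Class 1: x < 14 — invalid
Class 2: 14 ≤ x ≤ 45 — valid
Class 3: 45 < x < 69 — invalid (gap between ranges)
Class 4: 69 ≤ x ≤ 95 — valid
Class 5: x > 95 — invalid
Total equivalence classes: 5

5 equivalence classes


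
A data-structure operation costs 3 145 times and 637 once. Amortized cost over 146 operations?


Formula: Amortized cost = Total cost / Operations
Total cost = (145 * 3) + (1 * 637)
Total cost = 435 + 637 = 1072
Amortized = 1072 / 146 = 7.3425

7.3425


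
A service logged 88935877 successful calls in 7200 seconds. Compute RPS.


Formula: throughput = requests / seconds
throughput = 88935877 / 7200
throughput = 12352.21 requests/second

12352.21 requests/second


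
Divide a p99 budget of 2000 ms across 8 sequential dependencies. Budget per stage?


Formula: per_stage = total_budget / stages
per_stage = 2000 / 8
per_stage = 250.0 ms

250.0 ms


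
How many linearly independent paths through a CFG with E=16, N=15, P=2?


Formula: V(G) = E - N + 2P
V(G) = 16 - 15 + 2*2
V(G) = 1 + 4
V(G) = 5

5


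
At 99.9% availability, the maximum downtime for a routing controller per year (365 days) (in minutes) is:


Formula: allowed downtime = period * (100 - SLA) / 100
Period (year (365 days)) = 525600 minutes
Unavailability fraction = (100 - 99.9) / 100
Allowed downtime = 525600 * (100 - 99.9) / 100
Allowed downtime = 525.6 minutes

525.6 minutes


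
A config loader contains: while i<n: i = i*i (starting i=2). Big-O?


Reasoning: squaring drives double-exponential growth; iterations ~ log log n
Complexity: O(log log n)

O(log log n)


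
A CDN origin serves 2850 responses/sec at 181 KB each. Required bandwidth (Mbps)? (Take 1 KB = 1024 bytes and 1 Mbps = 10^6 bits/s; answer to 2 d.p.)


Formula: Mbps = payload_bytes * RPS * 8 / 1e6
Payload per request = 181 KB = 181 * 1024 = 185344 bytes
Total bytes/sec = 185344 * 2850 = 528230400
Total bits/sec = 528230400 * 8 = 4225843200
Mbps = 4225843200 / 1e6 = 4225.84

4225.84 Mbps


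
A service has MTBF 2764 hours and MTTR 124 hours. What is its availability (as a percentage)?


Availability = MTBF / (MTBF + MTTR)
Availability = 2764 / (2764 + 124)
Availability = 2764 / 2888
Availability = 95.7064%

95.7064%


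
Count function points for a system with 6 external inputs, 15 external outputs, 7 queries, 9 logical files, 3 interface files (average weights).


UFP = EI*4 + EO*5 + EQ*4 + ILF*10 + EIF*7
UFP = 6*4 + 15*5 + 7*4 + 9*10 + 3*7
UFP = 24 + 75 + 28 + 90 + 21
UFP = 238

238


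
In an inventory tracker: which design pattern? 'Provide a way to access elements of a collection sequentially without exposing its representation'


This matches the Iterator pattern

Iterator


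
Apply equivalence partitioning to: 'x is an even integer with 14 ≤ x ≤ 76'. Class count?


Constraint: even integers in [14, 76]
Class 1: x < 14 — out-of-range invalid
Class 2: x in [14,76] but odd — wrong type invalid
Class 3: x in [14,76] and even — valid
Class 4: x > 76 — out-of-range invalid
Total equivalence classes: 4

4 equivalence classes


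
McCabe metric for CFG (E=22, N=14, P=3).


Formula: V(G) = E - N + 2P
V(G) = 22 - 14 + 2*3
V(G) = 8 + 6
V(G) = 14

14


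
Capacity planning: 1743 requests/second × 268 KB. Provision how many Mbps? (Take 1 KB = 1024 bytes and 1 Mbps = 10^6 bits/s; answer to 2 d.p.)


Formula: Mbps = payload_bytes * RPS * 8 / 1e6
Payload per request = 268 KB = 268 * 1024 = 274432 bytes
Total bytes/sec = 274432 * 1743 = 478334976
Total bits/sec = 478334976 * 8 = 3826679808
Mbps = 3826679808 / 1e6 = 3826.68

3826.68 Mbps


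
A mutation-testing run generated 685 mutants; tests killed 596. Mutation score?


Mutation score = killed / total * 100
Mutation score = 596 / 685 * 100
Mutation score = 87.01%

87.01%


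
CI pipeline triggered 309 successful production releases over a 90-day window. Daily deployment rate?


Formula: deployments per day = releases / days
= 309 / 90
= 3.433 deploys/day
(equivalently, 24.03 deploys/week)

3.433 deploys/day


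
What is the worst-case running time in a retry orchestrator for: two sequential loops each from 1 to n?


Reasoning: sequential dominates: O(n) + O(n) = O(n)
Complexity: O(n)

O(n)


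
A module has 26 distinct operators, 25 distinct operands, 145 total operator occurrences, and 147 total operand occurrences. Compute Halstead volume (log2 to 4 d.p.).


Formula: V = N * log2(η), where N = N1 + N2 and η = η1 + η2
η = 26 + 25 = 51
N = 145 + 147 = 292
log2(51) ≈ 5.6724
V = 292 * 5.6724 = 1656.34

1656.34


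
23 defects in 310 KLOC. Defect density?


Defect density = defects / KLOC
Defect density = 23 / 310
Defect density = 0.074 defects/KLOC

0.074 defects/KLOC


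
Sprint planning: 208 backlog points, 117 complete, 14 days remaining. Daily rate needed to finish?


Formula: Required rate = Remaining points / Days left
Remaining = 208 - 117 = 91 points
Required rate = 91 / 14 = 6.5 points/day

6.5 points/day


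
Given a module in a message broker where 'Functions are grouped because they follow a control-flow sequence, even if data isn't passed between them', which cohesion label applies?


Reasoning: Grouped by order of execution within a routine, not by data flow
Type: Procedural cohesion

Procedural cohesion


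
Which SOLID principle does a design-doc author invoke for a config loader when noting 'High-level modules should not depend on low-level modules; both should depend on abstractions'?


This describes the Dependency Inversion Principle (DIP)

Dependency Inversion Principle (DIP)


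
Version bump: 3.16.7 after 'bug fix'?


Current: 3.16.7
Change category: 'bug fix' → patch bump
SemVer rule: patch bump → increment PATCH (MAJOR and MINOR unchanged)
New: 3.16.8

3.16.8


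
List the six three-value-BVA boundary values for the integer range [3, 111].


Range: [3, 111]
Boundaries: just below min, min, min+1, max-1, max, just above max
Values: [2, 3, 4, 110, 111, 112]

[2, 3, 4, 110, 111, 112]


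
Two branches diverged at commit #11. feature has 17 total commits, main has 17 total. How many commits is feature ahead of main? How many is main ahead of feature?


Common ancestor: commit #11
feature commits after divergence: 17 - 11 = 6
main commits after divergence: 17 - 11 = 6
feature is 6 commits ahead of main
main is 6 commits ahead of feature

feature ahead: 6, main ahead: 6


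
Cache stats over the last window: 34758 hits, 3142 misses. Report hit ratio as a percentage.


Formula: hit rate = hits / (hits + misses) * 100
hit rate = 34758 / (34758 + 3142) * 100
hit rate = 34758 / 37900 * 100
hit rate = 91.71%

91.71%


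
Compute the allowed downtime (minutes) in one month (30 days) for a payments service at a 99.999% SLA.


Formula: allowed downtime = period * (100 - SLA) / 100
Period (month (30 days)) = 43200 minutes
Unavailability fraction = (100 - 99.999) / 100
Allowed downtime = 43200 * (100 - 99.999) / 100
Allowed downtime = 0.432 minutes

0.432 minutes


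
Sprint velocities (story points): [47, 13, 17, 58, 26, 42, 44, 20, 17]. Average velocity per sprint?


Formula: Avg velocity = Total points / Number of sprints
Points: [47, 13, 17, 58, 26, 42, 44, 20, 17]
Sum = 47 + 13 + 17 + 58 + 26 + 42 + 44 + 20 + 17 = 284
Avg velocity = 284 / 9 = 31.56 points/sprint

31.56 points/sprint


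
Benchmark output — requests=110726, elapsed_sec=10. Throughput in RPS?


Formula: throughput = requests / seconds
throughput = 110726 / 10
throughput = 11072.6 requests/second

11072.6 requests/second


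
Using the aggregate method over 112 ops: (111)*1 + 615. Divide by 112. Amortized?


Formula: Amortized cost = Total cost / Operations
Total cost = (111 * 1) + (1 * 615)
Total cost = 111 + 615 = 726
Amortized = 726 / 112 = 6.4821

6.4821


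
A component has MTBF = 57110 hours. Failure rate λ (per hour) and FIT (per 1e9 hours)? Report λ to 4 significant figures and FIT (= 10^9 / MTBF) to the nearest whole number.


Formula: λ = 1 / MTBF; FIT = λ × 1e9 = 1e9 / MTBF
λ = 1 / 57110 ≈ 1.751e-05 failures/hour
FIT = 1e9 / 57110 ≈ 17510 failures per 1e9 hours (nearest whole number)

λ = 1.751e-05 /h, FIT = 17510


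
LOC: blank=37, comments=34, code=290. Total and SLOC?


Total LOC = blank + comment + code
Total LOC = 37 + 34 + 290 = 361
SLOC (source only) = code = 290

Total LOC: 361, SLOC: 290


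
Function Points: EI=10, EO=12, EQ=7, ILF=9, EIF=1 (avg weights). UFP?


UFP = EI*4 + EO*5 + EQ*4 + ILF*10 + EIF*7
UFP = 10*4 + 12*5 + 7*4 + 9*10 + 1*7
UFP = 40 + 60 + 28 + 90 + 7
UFP = 225

225
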